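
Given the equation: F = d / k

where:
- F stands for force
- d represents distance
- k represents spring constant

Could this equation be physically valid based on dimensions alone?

No

F (force) has dimensions [L M T^-2].
d (distance) has dimensions [L].
k (spring constant) has dimensions [M T^-2].

Left side: [L M T^-2]
Right side: [L M^-1 T^2]

The two sides have different dimensions, so the equation is NOT dimensionally consistent.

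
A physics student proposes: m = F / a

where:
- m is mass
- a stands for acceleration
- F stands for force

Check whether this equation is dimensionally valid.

Yes

m (mass) has dimensions [M].
a (acceleration) has dimensions [L T^-2].
F (force) has dimensions [L M T^-2].

Left side: [M]
Right side: [M]

Both sides have the same dimensions, so the equation is dimensionally consistent.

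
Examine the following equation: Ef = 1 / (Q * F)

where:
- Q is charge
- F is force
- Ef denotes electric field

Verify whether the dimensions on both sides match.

No

Q (charge) has dimensions [I T].
F (force) has dimensions [L M T^-2].
Ef (electric field) has dimensions [I^-1 L M T^-3].

Left side: [I^-1 L M T^-3]
Right side: [I^-1 L^-1 M^-1 T]

The two sides have different dimensions, so the equation is NOT dimensionally consistent.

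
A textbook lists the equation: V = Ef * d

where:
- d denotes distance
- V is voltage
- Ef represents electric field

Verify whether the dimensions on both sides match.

Yes

d (distance) has dimensions [L].
V (voltage) has dimensions [I^-1 L^2 M T^-3].
Ef (electric field) has dimensions [I^-1 L M T^-3].

Left side: [I^-1 L^2 M T^-3]
Right side: [I^-1 L^2 M T^-3]

Both sides have the same dimensions, so the equation is dimensionally consistent.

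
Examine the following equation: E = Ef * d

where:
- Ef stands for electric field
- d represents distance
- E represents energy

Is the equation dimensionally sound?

No

Ef (electric field) has dimensions [I^-1 L M T^-3].
d (distance) has dimensions [L].
E (energy) has dimensions [L^2 M T^-2].

Left side: [L^2 M T^-2]
Right side: [I^-1 L^2 M T^-3]

The two sides have different dimensions, so the equation is NOT dimensionally consistent.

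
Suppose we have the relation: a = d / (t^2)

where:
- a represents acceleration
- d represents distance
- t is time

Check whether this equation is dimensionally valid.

Yes

a (acceleration) has dimensions [L T^-2].
d (distance) has dimensions [L].
t (time) has dimensions [T].

Left side: [L T^-2]
Right side: [L T^-2]

Both sides have the same dimensions, so the equation is dimensionally consistent.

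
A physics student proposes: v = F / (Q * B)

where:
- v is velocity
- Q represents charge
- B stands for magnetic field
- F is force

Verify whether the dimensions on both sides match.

Yes

v (velocity) has dimensions [L T^-1].
Q (charge) has dimensions [I T].
B (magnetic field) has dimensions [I^-1 M T^-2].
F (force) has dimensions [L M T^-2].

Left side: [L T^-1]
Right side: [L T^-1]

Both sides have the same dimensions, so the equation is dimensionally consistent.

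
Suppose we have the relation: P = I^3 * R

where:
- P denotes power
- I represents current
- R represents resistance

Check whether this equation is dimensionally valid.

No

P (power) has dimensions [L^2 M T^-3].
I (current) has dimensions [I].
R (resistance) has dimensions [I^-2 L^2 M T^-3].

Left side: [L^2 M T^-3]
Right side: [I L^2 M T^-3]

The two sides have different dimensions, so the equation is NOT dimensionally consistent.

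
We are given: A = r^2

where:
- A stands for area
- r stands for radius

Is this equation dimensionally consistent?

Yes

A (area) has dimensions [L^2].
r (radius) has dimensions [L].

Left side: [L^2]
Right side: [L^2]

Both sides have the same dimensions, so the equation is dimensionally consistent.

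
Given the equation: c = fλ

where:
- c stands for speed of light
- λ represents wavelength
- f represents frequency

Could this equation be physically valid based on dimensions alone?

Yes

c (speed of light) has dimensions [L T^-1].
λ (wavelength) has dimensions [L].
f (frequency) has dimensions [T^-1].

Left side: [L T^-1]
Right side: [L T^-1]

Both sides have the same dimensions, so the equation is dimensionally consistent.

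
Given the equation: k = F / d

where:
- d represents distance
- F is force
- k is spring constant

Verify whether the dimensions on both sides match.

Yes

d (distance) has dimensions [L].
F (force) has dimensions [L M T^-2].
k (spring constant) has dimensions [M T^-2].

Left side: [M T^-2]
Right side: [M T^-2]

Both sides have the same dimensions, so the equation is dimensionally consistent.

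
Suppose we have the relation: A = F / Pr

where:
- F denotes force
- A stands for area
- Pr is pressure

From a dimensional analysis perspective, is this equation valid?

Yes

F (force) has dimensions [L M T^-2].
A (area) has dimensions [L^2].
Pr (pressure) has dimensions [L^-1 M T^-2].

Left side: [L^2]
Right side: [L^2]

Both sides have the same dimensions, so the equation is dimensionally consistent.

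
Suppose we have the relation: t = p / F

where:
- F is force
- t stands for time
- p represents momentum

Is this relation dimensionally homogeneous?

Yes

F (force) has dimensions [L M T^-2].
t (time) has dimensions [T].
p (momentum) has dimensions [L M T^-1].

Left side: [T]
Right side: [T]

Both sides have the same dimensions, so the equation is dimensionally consistent.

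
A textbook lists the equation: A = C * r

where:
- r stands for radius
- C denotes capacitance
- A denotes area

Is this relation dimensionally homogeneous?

No

r (radius) has dimensions [L].
C (capacitance) has dimensions [I^2 L^-2 M^-1 T^4].
A (area) has dimensions [L^2].

Left side: [L^2]
Right side: [I^2 L^-1 M^-1 T^4]

The two sides have different dimensions, so the equation is NOT dimensionally consistent.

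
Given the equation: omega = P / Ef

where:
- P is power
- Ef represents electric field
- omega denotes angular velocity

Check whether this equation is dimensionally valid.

No

P (power) has dimensions [L^2 M T^-3].
Ef (electric field) has dimensions [I^-1 L M T^-3].
omega (angular velocity) has dimensions [T^-1].

Left side: [T^-1]
Right side: [I L]

The two sides have different dimensions, so the equation is NOT dimensionally consistent.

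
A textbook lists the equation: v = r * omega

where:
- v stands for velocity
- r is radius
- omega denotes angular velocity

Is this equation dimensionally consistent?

Yes

v (velocity) has dimensions [L T^-1].
r (radius) has dimensions [L].
omega (angular velocity) has dimensions [T^-1].

Left side: [L T^-1]
Right side: [L T^-1]

Both sides have the same dimensions, so the equation is dimensionally consistent.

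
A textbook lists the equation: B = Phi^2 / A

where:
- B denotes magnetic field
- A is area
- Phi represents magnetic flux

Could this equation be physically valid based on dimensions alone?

No

B (magnetic field) has dimensions [I^-1 M T^-2].
A (area) has dimensions [L^2].
Phi (magnetic flux) has dimensions [I^-1 L^2 M T^-2].

Left side: [I^-1 M T^-2]
Right side: [I^-2 L^2 M^2 T^-4]

The two sides have different dimensions, so the equation is NOT dimensionally consistent.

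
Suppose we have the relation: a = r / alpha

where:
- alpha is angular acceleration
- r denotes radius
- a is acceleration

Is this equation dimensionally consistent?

No

alpha (angular acceleration) has dimensions [T^-2].
r (radius) has dimensions [L].
a (acceleration) has dimensions [L T^-2].

Left side: [L T^-2]
Right side: [L T^2]

The two sides have different dimensions, so the equation is NOT dimensionally consistent.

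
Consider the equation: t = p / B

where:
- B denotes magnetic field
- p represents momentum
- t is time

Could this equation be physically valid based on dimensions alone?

No

B (magnetic field) has dimensions [I^-1 M T^-2].
p (momentum) has dimensions [L M T^-1].
t (time) has dimensions [T].

Left side: [T]
Right side: [I L T]

The two sides have different dimensions, so the equation is NOT dimensionally consistent.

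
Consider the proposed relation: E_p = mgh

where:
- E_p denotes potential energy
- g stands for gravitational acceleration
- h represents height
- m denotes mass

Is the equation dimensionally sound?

Yes

E_p (potential energy) has dimensions [L^2 M T^-2].
g (gravitational acceleration) has dimensions [L T^-2].
h (height) has dimensions [L].
m (mass) has dimensions [M].

Left side: [L^2 M T^-2]
Right side: [L^2 M T^-2]

Both sides have the same dimensions, so the equation is dimensionally consistent.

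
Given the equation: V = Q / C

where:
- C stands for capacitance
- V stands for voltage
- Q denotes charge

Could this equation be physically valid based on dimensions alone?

Yes

C (capacitance) has dimensions [I^2 L^-2 M^-1 T^4].
V (voltage) has dimensions [I^-1 L^2 M T^-3].
Q (charge) has dimensions [I T].

Left side: [I^-1 L^2 M T^-3]
Right side: [I^-1 L^2 M T^-3]

Both sides have the same dimensions, so the equation is dimensionally consistent.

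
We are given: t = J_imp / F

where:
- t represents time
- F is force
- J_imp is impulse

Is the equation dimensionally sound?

Yes

t (time) has dimensions [T].
F (force) has dimensions [L M T^-2].
J_imp (impulse) has dimensions [L M T^-1].

Left side: [T]
Right side: [T]

Both sides have the same dimensions, so the equation is dimensionally consistent.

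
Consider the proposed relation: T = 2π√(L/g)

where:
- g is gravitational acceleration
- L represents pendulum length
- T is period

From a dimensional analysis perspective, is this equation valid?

Yes

g (gravitational acceleration) has dimensions [L T^-2].
L (pendulum length) has dimensions [L].
T (period) has dimensions [T].

Left side: [T]
Right side: [T]

Both sides have the same dimensions, so the equation is dimensionally consistent.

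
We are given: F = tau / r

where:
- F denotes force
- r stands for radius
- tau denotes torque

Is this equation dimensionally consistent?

Yes

F (force) has dimensions [L M T^-2].
r (radius) has dimensions [L].
tau (torque) has dimensions [L^2 M T^-2].

Left side: [L M T^-2]
Right side: [L M T^-2]

Both sides have the same dimensions, so the equation is dimensionally consistent.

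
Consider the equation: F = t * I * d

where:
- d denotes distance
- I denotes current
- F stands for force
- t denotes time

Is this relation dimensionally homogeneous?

No

d (distance) has dimensions [L].
I (current) has dimensions [I].
F (force) has dimensions [L M T^-2].
t (time) has dimensions [T].

Left side: [L M T^-2]
Right side: [I L T]

The two sides have different dimensions, so the equation is NOT dimensionally consistent.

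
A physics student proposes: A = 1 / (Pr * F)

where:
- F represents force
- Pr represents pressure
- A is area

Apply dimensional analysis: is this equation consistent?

No

F (force) has dimensions [L M T^-2].
Pr (pressure) has dimensions [L^-1 M T^-2].
A (area) has dimensions [L^2].

Left side: [L^2]
Right side: [M^-2 T^4]

The two sides have different dimensions, so the equation is NOT dimensionally consistent.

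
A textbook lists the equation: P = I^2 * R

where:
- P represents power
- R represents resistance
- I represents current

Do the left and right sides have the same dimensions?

Yes

P (power) has dimensions [L^2 M T^-3].
R (resistance) has dimensions [I^-2 L^2 M T^-3].
I (current) has dimensions [I].

Left side: [L^2 M T^-3]
Right side: [L^2 M T^-3]

Both sides have the same dimensions, so the equation is dimensionally consistent.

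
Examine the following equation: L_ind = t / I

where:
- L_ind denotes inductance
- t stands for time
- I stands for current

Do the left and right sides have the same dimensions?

No

L_ind (inductance) has dimensions [I^-2 L^2 M T^-2].
t (time) has dimensions [T].
I (current) has dimensions [I].

Left side: [I^-2 L^2 M T^-2]
Right side: [I^-1 T]

The two sides have different dimensions, so the equation is NOT dimensionally consistent.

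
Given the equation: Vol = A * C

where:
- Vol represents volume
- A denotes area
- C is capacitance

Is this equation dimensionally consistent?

No

Vol (volume) has dimensions [L^3].
A (area) has dimensions [L^2].
C (capacitance) has dimensions [I^2 L^-2 M^-1 T^4].

Left side: [L^3]
Right side: [I^2 M^-1 T^4]

The two sides have different dimensions, so the equation is NOT dimensionally consistent.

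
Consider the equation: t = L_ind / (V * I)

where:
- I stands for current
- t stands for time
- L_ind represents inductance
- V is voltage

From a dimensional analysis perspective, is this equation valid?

No

I (current) has dimensions [I].
t (time) has dimensions [T].
L_ind (inductance) has dimensions [I^-2 L^2 M T^-2].
V (voltage) has dimensions [I^-1 L^2 M T^-3].

Left side: [T]
Right side: [I^-2 T]

The two sides have different dimensions, so the equation is NOT dimensionally consistent.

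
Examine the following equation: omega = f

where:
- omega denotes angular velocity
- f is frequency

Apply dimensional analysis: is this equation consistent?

Yes

omega (angular velocity) has dimensions [T^-1].
f (frequency) has dimensions [T^-1].

Left side: [T^-1]
Right side: [T^-1]

Both sides have the same dimensions, so the equation is dimensionally consistent.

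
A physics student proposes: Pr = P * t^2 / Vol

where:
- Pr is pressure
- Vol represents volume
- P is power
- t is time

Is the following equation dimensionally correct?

No

Pr (pressure) has dimensions [L^-1 M T^-2].
Vol (volume) has dimensions [L^3].
P (power) has dimensions [L^2 M T^-3].
t (time) has dimensions [T].

Left side: [L^-1 M T^-2]
Right side: [L^-1 M T^-1]

The two sides have different dimensions, so the equation is NOT dimensionally consistent.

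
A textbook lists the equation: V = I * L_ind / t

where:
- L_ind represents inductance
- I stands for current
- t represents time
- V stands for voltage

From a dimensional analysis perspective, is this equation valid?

Yes

L_ind (inductance) has dimensions [I^-2 L^2 M T^-2].
I (current) has dimensions [I].
t (time) has dimensions [T].
V (voltage) has dimensions [I^-1 L^2 M T^-3].

Left side: [I^-1 L^2 M T^-3]
Right side: [I^-1 L^2 M T^-3]

Both sides have the same dimensions, so the equation is dimensionally consistent.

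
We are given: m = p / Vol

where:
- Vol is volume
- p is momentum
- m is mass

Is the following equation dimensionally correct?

No

Vol (volume) has dimensions [L^3].
p (momentum) has dimensions [L M T^-1].
m (mass) has dimensions [M].

Left side: [M]
Right side: [L^-2 M T^-1]

The two sides have different dimensions, so the equation is NOT dimensionally consistent.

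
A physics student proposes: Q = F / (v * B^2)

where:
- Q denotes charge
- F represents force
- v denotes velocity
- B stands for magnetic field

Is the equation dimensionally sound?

No

Q (charge) has dimensions [I T].
F (force) has dimensions [L M T^-2].
v (velocity) has dimensions [L T^-1].
B (magnetic field) has dimensions [I^-1 M T^-2].

Left side: [I T]
Right side: [I^2 M^-1 T^3]

The two sides have different dimensions, so the equation is NOT dimensionally consistent.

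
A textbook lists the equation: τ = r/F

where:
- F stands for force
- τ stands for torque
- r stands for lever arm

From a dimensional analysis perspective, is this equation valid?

No

F (force) has dimensions [L M T^-2].
τ (torque) has dimensions [L^2 M T^-2].
r (lever arm) has dimensions [L].

Left side: [L^2 M T^-2]
Right side: [M^-1 T^2]

The two sides have different dimensions, so the equation is NOT dimensionally consistent.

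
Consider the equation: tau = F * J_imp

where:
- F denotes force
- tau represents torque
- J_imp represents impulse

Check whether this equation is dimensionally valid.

No

F (force) has dimensions [L M T^-2].
tau (torque) has dimensions [L^2 M T^-2].
J_imp (impulse) has dimensions [L M T^-1].

Left side: [L^2 M T^-2]
Right side: [L^2 M^2 T^-3]

The two sides have different dimensions, so the equation is NOT dimensionally consistent.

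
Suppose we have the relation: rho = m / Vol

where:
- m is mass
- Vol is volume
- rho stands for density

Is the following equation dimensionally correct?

Yes

m (mass) has dimensions [M].
Vol (volume) has dimensions [L^3].
rho (density) has dimensions [L^-3 M].

Left side: [L^-3 M]
Right side: [L^-3 M]

Both sides have the same dimensions, so the equation is dimensionally consistent.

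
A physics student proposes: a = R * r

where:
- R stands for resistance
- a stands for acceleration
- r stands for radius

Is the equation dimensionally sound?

No

R (resistance) has dimensions [I^-2 L^2 M T^-3].
a (acceleration) has dimensions [L T^-2].
r (radius) has dimensions [L].

Left side: [L T^-2]
Right side: [I^-2 L^3 M T^-3]

The two sides have different dimensions, so the equation is NOT dimensionally consistent.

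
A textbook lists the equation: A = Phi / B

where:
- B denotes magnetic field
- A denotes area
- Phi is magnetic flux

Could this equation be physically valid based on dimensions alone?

Yes

B (magnetic field) has dimensions [I^-1 M T^-2].
A (area) has dimensions [L^2].
Phi (magnetic flux) has dimensions [I^-1 L^2 M T^-2].

Left side: [L^2]
Right side: [L^2]

Both sides have the same dimensions, so the equation is dimensionally consistent.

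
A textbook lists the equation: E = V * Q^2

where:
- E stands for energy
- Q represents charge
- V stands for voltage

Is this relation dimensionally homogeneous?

No

E (energy) has dimensions [L^2 M T^-2].
Q (charge) has dimensions [I T].
V (voltage) has dimensions [I^-1 L^2 M T^-3].

Left side: [L^2 M T^-2]
Right side: [I L^2 M T^-1]

The two sides have different dimensions, so the equation is NOT dimensionally consistent.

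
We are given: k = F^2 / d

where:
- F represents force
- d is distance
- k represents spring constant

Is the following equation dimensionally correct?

No

F (force) has dimensions [L M T^-2].
d (distance) has dimensions [L].
k (spring constant) has dimensions [M T^-2].

Left side: [M T^-2]
Right side: [L M^2 T^-4]

The two sides have different dimensions, so the equation is NOT dimensionally consistent.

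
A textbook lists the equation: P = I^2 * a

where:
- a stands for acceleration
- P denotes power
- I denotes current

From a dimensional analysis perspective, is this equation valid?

No

a (acceleration) has dimensions [L T^-2].
P (power) has dimensions [L^2 M T^-3].
I (current) has dimensions [I].

Left side: [L^2 M T^-3]
Right side: [I^2 L T^-2]

The two sides have different dimensions, so the equation is NOT dimensionally consistent.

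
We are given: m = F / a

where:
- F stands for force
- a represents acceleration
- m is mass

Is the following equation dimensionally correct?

Yes

F (force) has dimensions [L M T^-2].
a (acceleration) has dimensions [L T^-2].
m (mass) has dimensions [M].

Left side: [M]
Right side: [M]

Both sides have the same dimensions, so the equation is dimensionally consistent.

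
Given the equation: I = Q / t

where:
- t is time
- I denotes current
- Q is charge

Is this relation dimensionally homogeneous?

Yes

t (time) has dimensions [T].
I (current) has dimensions [I].
Q (charge) has dimensions [I T].

Left side: [I]
Right side: [I]

Both sides have the same dimensions, so the equation is dimensionally consistent.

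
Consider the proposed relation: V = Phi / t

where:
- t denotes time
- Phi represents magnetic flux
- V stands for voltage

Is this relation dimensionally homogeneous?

Yes

t (time) has dimensions [T].
Phi (magnetic flux) has dimensions [I^-1 L^2 M T^-2].
V (voltage) has dimensions [I^-1 L^2 M T^-3].

Left side: [I^-1 L^2 M T^-3]
Right side: [I^-1 L^2 M T^-3]

Both sides have the same dimensions, so the equation is dimensionally consistent.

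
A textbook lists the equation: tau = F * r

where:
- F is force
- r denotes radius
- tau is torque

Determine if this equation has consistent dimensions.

Yes

F (force) has dimensions [L M T^-2].
r (radius) has dimensions [L].
tau (torque) has dimensions [L^2 M T^-2].

Left side: [L^2 M T^-2]
Right side: [L^2 M T^-2]

Both sides have the same dimensions, so the equation is dimensionally consistent.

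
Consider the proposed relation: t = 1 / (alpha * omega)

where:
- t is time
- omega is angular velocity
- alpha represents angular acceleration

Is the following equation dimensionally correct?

No

t (time) has dimensions [T].
omega (angular velocity) has dimensions [T^-1].
alpha (angular acceleration) has dimensions [T^-2].

Left side: [T]
Right side: [T^3]

The two sides have different dimensions, so the equation is NOT dimensionally consistent.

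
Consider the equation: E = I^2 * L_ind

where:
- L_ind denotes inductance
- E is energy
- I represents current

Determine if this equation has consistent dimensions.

Yes

L_ind (inductance) has dimensions [I^-2 L^2 M T^-2].
E (energy) has dimensions [L^2 M T^-2].
I (current) has dimensions [I].

Left side: [L^2 M T^-2]
Right side: [L^2 M T^-2]

Both sides have the same dimensions, so the equation is dimensionally consistent.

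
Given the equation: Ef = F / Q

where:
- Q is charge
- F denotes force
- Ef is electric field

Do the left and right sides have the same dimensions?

Yes

Q (charge) has dimensions [I T].
F (force) has dimensions [L M T^-2].
Ef (electric field) has dimensions [I^-1 L M T^-3].

Left side: [I^-1 L M T^-3]
Right side: [I^-1 L M T^-3]

Both sides have the same dimensions, so the equation is dimensionally consistent.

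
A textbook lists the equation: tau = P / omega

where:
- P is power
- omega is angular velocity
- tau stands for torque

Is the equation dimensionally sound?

Yes

P (power) has dimensions [L^2 M T^-3].
omega (angular velocity) has dimensions [T^-1].
tau (torque) has dimensions [L^2 M T^-2].

Left side: [L^2 M T^-2]
Right side: [L^2 M T^-2]

Both sides have the same dimensions, so the equation is dimensionally consistent.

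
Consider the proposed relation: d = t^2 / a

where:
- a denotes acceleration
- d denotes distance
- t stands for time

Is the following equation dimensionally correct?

No

a (acceleration) has dimensions [L T^-2].
d (distance) has dimensions [L].
t (time) has dimensions [T].

Left side: [L]
Right side: [L^-1 T^4]

The two sides have different dimensions, so the equation is NOT dimensionally consistent.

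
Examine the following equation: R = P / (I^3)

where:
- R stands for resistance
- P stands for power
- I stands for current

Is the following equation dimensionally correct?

No

R (resistance) has dimensions [I^-2 L^2 M T^-3].
P (power) has dimensions [L^2 M T^-3].
I (current) has dimensions [I].

Left side: [I^-2 L^2 M T^-3]
Right side: [I^-3 L^2 M T^-3]

The two sides have different dimensions, so the equation is NOT dimensionally consistent.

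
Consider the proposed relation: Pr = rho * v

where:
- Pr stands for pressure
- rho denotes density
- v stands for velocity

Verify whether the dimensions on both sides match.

No

Pr (pressure) has dimensions [L^-1 M T^-2].
rho (density) has dimensions [L^-3 M].
v (velocity) has dimensions [L T^-1].

Left side: [L^-1 M T^-2]
Right side: [L^-2 M T^-1]

The two sides have different dimensions, so the equation is NOT dimensionally consistent.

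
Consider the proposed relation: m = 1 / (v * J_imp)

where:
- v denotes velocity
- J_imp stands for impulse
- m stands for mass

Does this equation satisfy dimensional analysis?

No

v (velocity) has dimensions [L T^-1].
J_imp (impulse) has dimensions [L M T^-1].
m (mass) has dimensions [M].

Left side: [M]
Right side: [L^-2 M^-1 T^2]

The two sides have different dimensions, so the equation is NOT dimensionally consistent.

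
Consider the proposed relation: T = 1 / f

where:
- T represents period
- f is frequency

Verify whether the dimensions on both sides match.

Yes

T (period) has dimensions [T].
f (frequency) has dimensions [T^-1].

Left side: [T]
Right side: [T]

Both sides have the same dimensions, so the equation is dimensionally consistent.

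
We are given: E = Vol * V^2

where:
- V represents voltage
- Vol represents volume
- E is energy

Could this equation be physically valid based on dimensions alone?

No

V (voltage) has dimensions [I^-1 L^2 M T^-3].
Vol (volume) has dimensions [L^3].
E (energy) has dimensions [L^2 M T^-2].

Left side: [L^2 M T^-2]
Right side: [I^-2 L^7 M^2 T^-6]

The two sides have different dimensions, so the equation is NOT dimensionally consistent.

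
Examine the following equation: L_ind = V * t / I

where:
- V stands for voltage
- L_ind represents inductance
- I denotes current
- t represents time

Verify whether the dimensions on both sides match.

Yes

V (voltage) has dimensions [I^-1 L^2 M T^-3].
L_ind (inductance) has dimensions [I^-2 L^2 M T^-2].
I (current) has dimensions [I].
t (time) has dimensions [T].

Left side: [I^-2 L^2 M T^-2]
Right side: [I^-2 L^2 M T^-2]

Both sides have the same dimensions, so the equation is dimensionally consistent.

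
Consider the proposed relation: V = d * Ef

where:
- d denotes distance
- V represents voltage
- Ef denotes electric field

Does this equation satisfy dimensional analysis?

Yes

d (distance) has dimensions [L].
V (voltage) has dimensions [I^-1 L^2 M T^-3].
Ef (electric field) has dimensions [I^-1 L M T^-3].

Left side: [I^-1 L^2 M T^-3]
Right side: [I^-1 L^2 M T^-3]

Both sides have the same dimensions, so the equation is dimensionally consistent.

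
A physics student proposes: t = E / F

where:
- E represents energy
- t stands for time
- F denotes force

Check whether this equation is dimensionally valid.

No

E (energy) has dimensions [L^2 M T^-2].
t (time) has dimensions [T].
F (force) has dimensions [L M T^-2].

Left side: [T]
Right side: [L]

The two sides have different dimensions, so the equation is NOT dimensionally consistent.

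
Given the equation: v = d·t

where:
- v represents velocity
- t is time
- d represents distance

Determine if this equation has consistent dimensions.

No

v (velocity) has dimensions [L T^-1].
t (time) has dimensions [T].
d (distance) has dimensions [L].

Left side: [L T^-1]
Right side: [L T]

The two sides have different dimensions, so the equation is NOT dimensionally consistent.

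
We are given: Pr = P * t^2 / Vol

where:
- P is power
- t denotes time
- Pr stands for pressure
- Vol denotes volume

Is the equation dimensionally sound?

No

P (power) has dimensions [L^2 M T^-3].
t (time) has dimensions [T].
Pr (pressure) has dimensions [L^-1 M T^-2].
Vol (volume) has dimensions [L^3].

Left side: [L^-1 M T^-2]
Right side: [L^-1 M T^-1]

The two sides have different dimensions, so the equation is NOT dimensionally consistent.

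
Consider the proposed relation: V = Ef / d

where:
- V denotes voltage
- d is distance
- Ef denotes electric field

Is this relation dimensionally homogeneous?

No

V (voltage) has dimensions [I^-1 L^2 M T^-3].
d (distance) has dimensions [L].
Ef (electric field) has dimensions [I^-1 L M T^-3].

Left side: [I^-1 L^2 M T^-3]
Right side: [I^-1 M T^-3]

The two sides have different dimensions, so the equation is NOT dimensionally consistent.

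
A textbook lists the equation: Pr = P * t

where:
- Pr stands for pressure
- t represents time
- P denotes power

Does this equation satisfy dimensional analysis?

No

Pr (pressure) has dimensions [L^-1 M T^-2].
t (time) has dimensions [T].
P (power) has dimensions [L^2 M T^-3].

Left side: [L^-1 M T^-2]
Right side: [L^2 M T^-2]

The two sides have different dimensions, so the equation is NOT dimensionally consistent.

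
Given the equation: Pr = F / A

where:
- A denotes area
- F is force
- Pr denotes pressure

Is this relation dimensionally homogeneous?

Yes

A (area) has dimensions [L^2].
F (force) has dimensions [L M T^-2].
Pr (pressure) has dimensions [L^-1 M T^-2].

Left side: [L^-1 M T^-2]
Right side: [L^-1 M T^-2]

Both sides have the same dimensions, so the equation is dimensionally consistent.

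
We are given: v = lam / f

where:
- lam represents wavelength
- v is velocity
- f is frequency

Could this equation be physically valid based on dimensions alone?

No

lam (wavelength) has dimensions [L].
v (velocity) has dimensions [L T^-1].
f (frequency) has dimensions [T^-1].

Left side: [L T^-1]
Right side: [L T]

The two sides have different dimensions, so the equation is NOT dimensionally consistent.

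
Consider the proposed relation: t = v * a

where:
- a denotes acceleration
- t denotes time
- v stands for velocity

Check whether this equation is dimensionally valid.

No

a (acceleration) has dimensions [L T^-2].
t (time) has dimensions [T].
v (velocity) has dimensions [L T^-1].

Left side: [T]
Right side: [L^2 T^-3]

The two sides have different dimensions, so the equation is NOT dimensionally consistent.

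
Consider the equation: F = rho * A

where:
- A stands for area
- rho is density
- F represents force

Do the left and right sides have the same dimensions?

No

A (area) has dimensions [L^2].
rho (density) has dimensions [L^-3 M].
F (force) has dimensions [L M T^-2].

Left side: [L M T^-2]
Right side: [L^-1 M]

The two sides have different dimensions, so the equation is NOT dimensionally consistent.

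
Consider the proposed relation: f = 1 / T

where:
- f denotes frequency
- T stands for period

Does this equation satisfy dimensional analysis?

Yes

f (frequency) has dimensions [T^-1].
T (period) has dimensions [T].

Left side: [T^-1]
Right side: [T^-1]

Both sides have the same dimensions, so the equation is dimensionally consistent.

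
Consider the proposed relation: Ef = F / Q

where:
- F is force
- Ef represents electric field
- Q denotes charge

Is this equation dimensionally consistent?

Yes

F (force) has dimensions [L M T^-2].
Ef (electric field) has dimensions [I^-1 L M T^-3].
Q (charge) has dimensions [I T].

Left side: [I^-1 L M T^-3]
Right side: [I^-1 L M T^-3]

Both sides have the same dimensions, so the equation is dimensionally consistent.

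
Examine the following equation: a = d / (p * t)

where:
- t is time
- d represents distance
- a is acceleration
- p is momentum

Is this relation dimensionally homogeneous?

No

t (time) has dimensions [T].
d (distance) has dimensions [L].
a (acceleration) has dimensions [L T^-2].
p (momentum) has dimensions [L M T^-1].

Left side: [L T^-2]
Right side: [M^-1]

The two sides have different dimensions, so the equation is NOT dimensionally consistent.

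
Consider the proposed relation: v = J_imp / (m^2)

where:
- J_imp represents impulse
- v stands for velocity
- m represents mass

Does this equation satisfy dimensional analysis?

No

J_imp (impulse) has dimensions [L M T^-1].
v (velocity) has dimensions [L T^-1].
m (mass) has dimensions [M].

Left side: [L T^-1]
Right side: [L M^-1 T^-1]

The two sides have different dimensions, so the equation is NOT dimensionally consistent.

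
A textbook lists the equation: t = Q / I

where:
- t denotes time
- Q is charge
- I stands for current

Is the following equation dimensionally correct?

Yes

t (time) has dimensions [T].
Q (charge) has dimensions [I T].
I (current) has dimensions [I].

Left side: [T]
Right side: [T]

Both sides have the same dimensions, so the equation is dimensionally consistent.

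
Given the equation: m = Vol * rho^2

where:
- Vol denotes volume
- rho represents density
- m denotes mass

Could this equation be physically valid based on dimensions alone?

No

Vol (volume) has dimensions [L^3].
rho (density) has dimensions [L^-3 M].
m (mass) has dimensions [M].

Left side: [M]
Right side: [L^-3 M^2]

The two sides have different dimensions, so the equation is NOT dimensionally consistent.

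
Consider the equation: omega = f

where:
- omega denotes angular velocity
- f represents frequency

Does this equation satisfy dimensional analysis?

Yes

omega (angular velocity) has dimensions [T^-1].
f (frequency) has dimensions [T^-1].

Left side: [T^-1]
Right side: [T^-1]

Both sides have the same dimensions, so the equation is dimensionally consistent.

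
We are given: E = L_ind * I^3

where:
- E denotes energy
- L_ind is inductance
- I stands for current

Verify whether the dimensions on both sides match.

No

E (energy) has dimensions [L^2 M T^-2].
L_ind (inductance) has dimensions [I^-2 L^2 M T^-2].
I (current) has dimensions [I].

Left side: [L^2 M T^-2]
Right side: [I L^2 M T^-2]

The two sides have different dimensions, so the equation is NOT dimensionally consistent.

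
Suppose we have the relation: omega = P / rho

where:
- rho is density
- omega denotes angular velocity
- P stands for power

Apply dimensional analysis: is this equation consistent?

No

rho (density) has dimensions [L^-3 M].
omega (angular velocity) has dimensions [T^-1].
P (power) has dimensions [L^2 M T^-3].

Left side: [T^-1]
Right side: [L^5 T^-3]

The two sides have different dimensions, so the equation is NOT dimensionally consistent.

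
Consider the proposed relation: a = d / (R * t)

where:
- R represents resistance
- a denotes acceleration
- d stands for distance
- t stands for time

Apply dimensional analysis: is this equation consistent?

No

R (resistance) has dimensions [I^-2 L^2 M T^-3].
a (acceleration) has dimensions [L T^-2].
d (distance) has dimensions [L].
t (time) has dimensions [T].

Left side: [L T^-2]
Right side: [I^2 L^-1 M^-1 T^2]

The two sides have different dimensions, so the equation is NOT dimensionally consistent.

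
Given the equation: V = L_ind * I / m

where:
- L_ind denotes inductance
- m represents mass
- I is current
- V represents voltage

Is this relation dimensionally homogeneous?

No

L_ind (inductance) has dimensions [I^-2 L^2 M T^-2].
m (mass) has dimensions [M].
I (current) has dimensions [I].
V (voltage) has dimensions [I^-1 L^2 M T^-3].

Left side: [I^-1 L^2 M T^-3]
Right side: [I^-1 L^2 T^-2]

The two sides have different dimensions, so the equation is NOT dimensionally consistent.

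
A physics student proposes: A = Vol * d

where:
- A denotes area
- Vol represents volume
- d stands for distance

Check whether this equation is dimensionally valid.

No

A (area) has dimensions [L^2].
Vol (volume) has dimensions [L^3].
d (distance) has dimensions [L].

Left side: [L^2]
Right side: [L^4]

The two sides have different dimensions, so the equation is NOT dimensionally consistent.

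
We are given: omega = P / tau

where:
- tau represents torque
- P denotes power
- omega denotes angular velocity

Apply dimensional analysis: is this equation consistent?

Yes

tau (torque) has dimensions [L^2 M T^-2].
P (power) has dimensions [L^2 M T^-3].
omega (angular velocity) has dimensions [T^-1].

Left side: [T^-1]
Right side: [T^-1]

Both sides have the same dimensions, so the equation is dimensionally consistent.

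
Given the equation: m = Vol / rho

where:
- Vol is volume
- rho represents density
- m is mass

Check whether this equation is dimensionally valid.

No

Vol (volume) has dimensions [L^3].
rho (density) has dimensions [L^-3 M].
m (mass) has dimensions [M].

Left side: [M]
Right side: [L^6 M^-1]

The two sides have different dimensions, so the equation is NOT dimensionally consistent.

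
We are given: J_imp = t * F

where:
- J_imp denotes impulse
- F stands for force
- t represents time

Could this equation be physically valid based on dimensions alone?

Yes

J_imp (impulse) has dimensions [L M T^-1].
F (force) has dimensions [L M T^-2].
t (time) has dimensions [T].

Left side: [L M T^-1]
Right side: [L M T^-1]

Both sides have the same dimensions, so the equation is dimensionally consistent.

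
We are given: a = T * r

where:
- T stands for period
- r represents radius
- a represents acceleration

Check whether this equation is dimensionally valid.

No

T (period) has dimensions [T].
r (radius) has dimensions [L].
a (acceleration) has dimensions [L T^-2].

Left side: [L T^-2]
Right side: [L T]

The two sides have different dimensions, so the equation is NOT dimensionally consistent.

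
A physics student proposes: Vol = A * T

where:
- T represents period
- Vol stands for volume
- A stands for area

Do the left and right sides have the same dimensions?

No

T (period) has dimensions [T].
Vol (volume) has dimensions [L^3].
A (area) has dimensions [L^2].

Left side: [L^3]
Right side: [L^2 T]

The two sides have different dimensions, so the equation is NOT dimensionally consistent.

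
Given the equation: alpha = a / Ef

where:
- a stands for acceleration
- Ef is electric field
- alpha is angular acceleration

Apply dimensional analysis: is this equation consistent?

No

a (acceleration) has dimensions [L T^-2].
Ef (electric field) has dimensions [I^-1 L M T^-3].
alpha (angular acceleration) has dimensions [T^-2].

Left side: [T^-2]
Right side: [I M^-1 T]

The two sides have different dimensions, so the equation is NOT dimensionally consistent.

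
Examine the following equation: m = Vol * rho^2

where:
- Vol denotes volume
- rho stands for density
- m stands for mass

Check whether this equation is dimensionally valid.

No

Vol (volume) has dimensions [L^3].
rho (density) has dimensions [L^-3 M].
m (mass) has dimensions [M].

Left side: [M]
Right side: [L^-3 M^2]

The two sides have different dimensions, so the equation is NOT dimensionally consistent.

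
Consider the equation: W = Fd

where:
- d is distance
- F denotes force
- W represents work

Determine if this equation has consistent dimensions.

Yes

d (distance) has dimensions [L].
F (force) has dimensions [L M T^-2].
W (work) has dimensions [L^2 M T^-2].

Left side: [L^2 M T^-2]
Right side: [L^2 M T^-2]

Both sides have the same dimensions, so the equation is dimensionally consistent.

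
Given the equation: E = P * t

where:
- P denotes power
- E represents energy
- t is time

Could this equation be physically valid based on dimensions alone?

Yes

P (power) has dimensions [L^2 M T^-3].
E (energy) has dimensions [L^2 M T^-2].
t (time) has dimensions [T].

Left side: [L^2 M T^-2]
Right side: [L^2 M T^-2]

Both sides have the same dimensions, so the equation is dimensionally consistent.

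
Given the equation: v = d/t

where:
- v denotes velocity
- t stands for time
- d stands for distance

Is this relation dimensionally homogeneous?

Yes

v (velocity) has dimensions [L T^-1].
t (time) has dimensions [T].
d (distance) has dimensions [L].

Left side: [L T^-1]
Right side: [L T^-1]

Both sides have the same dimensions, so the equation is dimensionally consistent.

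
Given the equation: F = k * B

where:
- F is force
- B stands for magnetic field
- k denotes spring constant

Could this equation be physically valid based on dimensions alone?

No

F (force) has dimensions [L M T^-2].
B (magnetic field) has dimensions [I^-1 M T^-2].
k (spring constant) has dimensions [M T^-2].

Left side: [L M T^-2]
Right side: [I^-1 M^2 T^-4]

The two sides have different dimensions, so the equation is NOT dimensionally consistent.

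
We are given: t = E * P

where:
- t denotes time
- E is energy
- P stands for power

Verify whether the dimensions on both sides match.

No

t (time) has dimensions [T].
E (energy) has dimensions [L^2 M T^-2].
P (power) has dimensions [L^2 M T^-3].

Left side: [T]
Right side: [L^4 M^2 T^-5]

The two sides have different dimensions, so the equation is NOT dimensionally consistent.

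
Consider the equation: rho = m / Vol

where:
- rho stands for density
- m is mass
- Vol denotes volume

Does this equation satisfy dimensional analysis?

Yes

rho (density) has dimensions [L^-3 M].
m (mass) has dimensions [M].
Vol (volume) has dimensions [L^3].

Left side: [L^-3 M]
Right side: [L^-3 M]

Both sides have the same dimensions, so the equation is dimensionally consistent.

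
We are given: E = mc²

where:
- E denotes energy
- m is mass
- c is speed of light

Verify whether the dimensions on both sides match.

Yes

E (energy) has dimensions [L^2 M T^-2].
m (mass) has dimensions [M].
c (speed of light) has dimensions [L T^-1].

Left side: [L^2 M T^-2]
Right side: [L^2 M T^-2]

Both sides have the same dimensions, so the equation is dimensionally consistent.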